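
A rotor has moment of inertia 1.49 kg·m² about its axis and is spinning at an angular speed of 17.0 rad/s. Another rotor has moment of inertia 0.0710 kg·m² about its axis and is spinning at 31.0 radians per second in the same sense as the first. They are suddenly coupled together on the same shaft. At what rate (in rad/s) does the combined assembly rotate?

The coupling torques are internal; angular momentum about the shared axis is conserved.
Taking A's sense as positive: L = (1.490)(17.0) + (0.07100)(31.0) = 27.53 kg·m²·rad/s.
Combined I = 1.490 + 0.07100 = 1.561 kg·m².
ω_f = L / I = 27.53 / 1.561 = 17.64 rad/s.

|ω_f| ≈ 17.6 rad/s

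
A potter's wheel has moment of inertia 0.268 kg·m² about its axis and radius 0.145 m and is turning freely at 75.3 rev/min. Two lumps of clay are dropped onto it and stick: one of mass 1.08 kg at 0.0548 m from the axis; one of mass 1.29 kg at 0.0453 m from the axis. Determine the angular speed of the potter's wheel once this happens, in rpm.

The added mass arrives with no angular momentum about the axis, and any external torque about the axis is negligible, so the system's angular momentum is conserved.
Added inertia Σmr² = (1.08)(0.0548)² + (1.29)(0.0453)² = 0.005890 kg·m²; I_f = 0.2680 + 0.005890 = 0.2739 kg·m².
ω_f = I_p ω_i / I_f = (0.2680)(75.3) / 0.2739 = 73.68 rpm.

ω_f ≈ 73.7 rpm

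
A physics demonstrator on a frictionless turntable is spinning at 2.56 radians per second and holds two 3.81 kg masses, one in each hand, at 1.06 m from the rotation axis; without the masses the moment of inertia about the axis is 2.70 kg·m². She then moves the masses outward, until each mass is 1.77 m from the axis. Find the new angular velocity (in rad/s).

With no external torque about the axis, L is conserved: I₁ω₁ = I₂ω₂.
I₁ = 2.70 + 2(3.81)(1.06)² = 11.26 kg·m²; I₂ = 2.70 + 2(3.81)(1.77)² = 26.57 kg·m².
ω₂ = I₁ω₁ / I₂ = (11.26)(2.56 rad/s) / (26.57) = 1.085 rad/s.

ω₂ ≈ 1.08 rad/s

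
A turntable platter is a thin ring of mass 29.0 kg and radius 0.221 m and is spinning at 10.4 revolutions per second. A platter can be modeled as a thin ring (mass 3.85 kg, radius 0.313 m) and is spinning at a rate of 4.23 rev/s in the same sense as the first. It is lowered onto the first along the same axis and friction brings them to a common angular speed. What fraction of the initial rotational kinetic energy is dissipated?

No external torque acts about the common axis, so total angular momentum is conserved.
Moments of inertia: I_A = (29.0)(0.221)² = 1.416 kg·m²; I_B = (3.85)(0.313)² = 0.3772 kg·m².
Taking A's sense as positive: L = (1.416)(10.4) + (0.3772)(4.23) = 16.33 kg·m²·rev/s.
Combined I = 1.416 + 0.3772 = 1.794 kg·m².
ω_f = L / I = 16.33 / 1.794 = 9.102 rev/s.
KE_i = ½ΣIω² = 3157 J; KE_f = ½(1.794)(57.19)² = 2933 J.
Fraction dissipated = (KE_i − KE_f)/KE_i = 0.07089.

fraction ≈ 0.0709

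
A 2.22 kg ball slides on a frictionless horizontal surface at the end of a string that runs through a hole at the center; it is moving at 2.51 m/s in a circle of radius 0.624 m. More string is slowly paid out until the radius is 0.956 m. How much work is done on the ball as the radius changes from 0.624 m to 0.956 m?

The only horizontal force on the mass is along the cord (radial), so it exerts no torque about the hole and angular momentum m v r is conserved.
v₂ = v₁ r₁ / r₂ = (2.51)(0.624) / (0.956) = 1.638 m/s.
W = ΔKE = ½m(v₂² − v₁²) = -4.014 J.

W ≈ -4.01 J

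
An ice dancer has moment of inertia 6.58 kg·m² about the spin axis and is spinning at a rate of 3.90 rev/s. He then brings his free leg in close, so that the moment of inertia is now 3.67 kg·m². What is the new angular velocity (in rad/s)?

No external torque acts about the spin axis, so angular momentum is conserved.
ω₂ = I₁ω₁ / I₂ = (6.580)(3.90 rev/s) / (3.670) = 6.992 rev/s = 43.93 rad/s.

ω₂ ≈ 43.9 rad/s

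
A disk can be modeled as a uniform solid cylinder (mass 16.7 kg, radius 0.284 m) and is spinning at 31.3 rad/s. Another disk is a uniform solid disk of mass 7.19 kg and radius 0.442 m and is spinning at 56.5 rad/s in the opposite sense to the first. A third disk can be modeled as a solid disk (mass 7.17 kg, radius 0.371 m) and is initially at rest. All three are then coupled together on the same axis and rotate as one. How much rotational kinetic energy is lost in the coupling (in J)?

ΔKE lost ≈ 1360 J

The coupling torques are internal; angular momentum about the shared axis is conserved.
Moments of inertia: I_A = ½(16.7)(0.284)² = 0.6735 kg·m²; I_B = ½(7.19)(0.442)² = 0.7023 kg·m²; I_C = ½(7.17)(0.371)² = 0.4934 kg·m².
Taking A's sense as positive: L = (0.6735)(31.3) − (0.7023)(56.5) = -18.60 kg·m²·rad/s.
Combined I = 0.6735 + 0.7023 + 0.4934 = 1.869 kg·m².
ω_f = L / I = -18.60 / 1.869 = -9.952 rad/s.
KE_i = ½ΣIω² = 1451 J; KE_f = ½(1.869)(9.952)² = 92.56 J.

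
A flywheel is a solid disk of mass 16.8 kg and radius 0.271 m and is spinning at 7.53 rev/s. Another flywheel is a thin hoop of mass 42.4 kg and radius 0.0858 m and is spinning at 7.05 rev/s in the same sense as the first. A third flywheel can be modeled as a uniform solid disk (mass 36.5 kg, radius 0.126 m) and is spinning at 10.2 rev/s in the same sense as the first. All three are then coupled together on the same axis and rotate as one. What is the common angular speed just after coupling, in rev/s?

|ω_f| ≈ 8.04 rev/s

No external torque acts about the common axis, so total angular momentum is conserved.
Moments of inertia: I_A = ½(16.8)(0.271)² = 0.6169 kg·m²; I_B = (42.4)(0.0858)² = 0.3121 kg·m²; I_C = ½(36.5)(0.126)² = 0.2897 kg·m².
Taking A's sense as positive: L = (0.6169)(7.53) + (0.3121)(7.05) + (0.2897)(10.2) = 9.801 kg·m²·rev/s.
Combined I = 0.6169 + 0.3121 + 0.2897 = 1.219 kg·m².
ω_f = L / I = 9.801 / 1.219 = 8.042 rev/s.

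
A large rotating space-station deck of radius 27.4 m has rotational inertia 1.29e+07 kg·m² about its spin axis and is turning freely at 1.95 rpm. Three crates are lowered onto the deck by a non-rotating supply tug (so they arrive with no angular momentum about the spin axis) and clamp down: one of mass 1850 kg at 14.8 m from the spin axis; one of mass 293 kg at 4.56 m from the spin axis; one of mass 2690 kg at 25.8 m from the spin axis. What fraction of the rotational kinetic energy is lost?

fraction ≈ 0.146

No external torque acts about the spin axis; L_before = L_after.
Added inertia Σmr² = (1850)(14.8)² + (293)(4.56)² + (2690)(25.8)² = 2.202e+06 kg·m²; I_f = 1.290e+07 + 2.202e+06 = 1.510e+07 kg·m².
ω_f = I_p ω_i / I_f = (1.290e+07)(1.95) / 1.510e+07 = 1.666 rpm.
KE_i = ½(1.290e+07)(0.2042 rad/s)² = 2.690e+05 J; KE_f = ½(1.510e+07)(0.1744)² = 2.297e+05 J.
Fraction lost = 0.1458.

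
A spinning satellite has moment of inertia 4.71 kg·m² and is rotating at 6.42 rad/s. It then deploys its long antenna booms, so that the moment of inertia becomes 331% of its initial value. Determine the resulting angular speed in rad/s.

ω₂ ≈ 1.94 rad/s

Angular momentum about the spin axis is conserved since the torque about it is zero.
I₂ = 3.31 × 4.71 = 15.59 kg·m².
ω₂ = I₁ω₁ / I₂ = (4.710)(6.42 rad/s) / (15.59) = 1.940 rad/s.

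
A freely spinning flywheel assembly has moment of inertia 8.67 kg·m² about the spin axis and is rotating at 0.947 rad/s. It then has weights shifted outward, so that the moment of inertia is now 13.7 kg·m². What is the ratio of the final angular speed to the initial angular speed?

ω₂/ω₁ ≈ 0.633

Angular momentum about the spin axis is conserved since the torque about it is zero.
ω₂/ω₁ = I₁/I₂ = 8.670 / 13.70 = 0.6328.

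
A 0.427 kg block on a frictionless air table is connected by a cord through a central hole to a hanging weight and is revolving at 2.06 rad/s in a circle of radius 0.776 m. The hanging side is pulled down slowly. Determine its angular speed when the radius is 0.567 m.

ω₂ ≈ 3.86 rad/s

No torque about the axis ⇒ m r₁² ω₁ = m r₂² ω₂.
ω₂ = ω₁ (r₁/r₂)² = (2.06)(0.776/0.567)² = 3.859 rad/s.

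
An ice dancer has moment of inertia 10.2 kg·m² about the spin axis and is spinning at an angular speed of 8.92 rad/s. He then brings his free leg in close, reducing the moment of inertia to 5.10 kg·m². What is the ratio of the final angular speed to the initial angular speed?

ω₂/ω₁ ≈ 2.00

Angular momentum about the spin axis is conserved since the torque about it is zero.
ω₂/ω₁ = I₁/I₂ = 10.20 / 5.100 = 2.000.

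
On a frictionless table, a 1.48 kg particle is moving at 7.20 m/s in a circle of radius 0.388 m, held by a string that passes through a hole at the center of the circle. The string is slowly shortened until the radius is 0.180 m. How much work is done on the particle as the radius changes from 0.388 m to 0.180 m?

The only horizontal force on the mass is along the cord (radial), so it exerts no torque about the hole and angular momentum m v r is conserved.
v₂ = v₁ r₁ / r₂ = (7.20)(0.388) / (0.180) = 15.52 m/s.
W = ΔKE = ½m(v₂² − v₁²) = 139.9 J.

W ≈ 140 J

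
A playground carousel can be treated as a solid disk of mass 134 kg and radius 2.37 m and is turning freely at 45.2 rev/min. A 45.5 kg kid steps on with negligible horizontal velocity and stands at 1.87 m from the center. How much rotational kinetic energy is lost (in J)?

energy lost ≈ 1250 J

The added mass arrives with no angular momentum about the center, and any external torque about the center is negligible, so the system's angular momentum is conserved.
I_p = ½(134)(2.37)² = 376.3 kg·m².
Added inertia Σmr² = (45.5)(1.87)² = 159.1 kg·m²; I_f = 376.3 + 159.1 = 535.4 kg·m².
ω_f = I_p ω_i / I_f = (376.3)(45.2) / 535.4 = 31.77 rpm.
KE_i = ½(376.3)(4.733 rad/s)² = 4216 J; KE_f = ½(535.4)(3.327)² = 2963 J.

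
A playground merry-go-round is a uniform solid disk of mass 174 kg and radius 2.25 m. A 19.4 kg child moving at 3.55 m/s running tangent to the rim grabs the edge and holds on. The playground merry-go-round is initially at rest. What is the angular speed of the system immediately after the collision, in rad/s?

|ω_f| ≈ 0.288 rad/s

About the axle the impulsive forces during the collision are internal, so angular momentum about that axis is conserved.
I_p = ½(174)(2.25)² = 440.4 kg·m². Taking the sense of the child's angular momentum as positive, L_{child} = m v R = (19.4)(3.55)(2.25) = 155.0 kg·m²/s.
L_i = 0 + 155.0 = 155.0 kg·m²/s.
After sticking, I_f = I_p + m R² = 440.4 + (19.4)(2.25)² = 538.6 kg·m².
ω_f = L_i / I_f = 155.0 / 538.6 = 0.2877 rad/s.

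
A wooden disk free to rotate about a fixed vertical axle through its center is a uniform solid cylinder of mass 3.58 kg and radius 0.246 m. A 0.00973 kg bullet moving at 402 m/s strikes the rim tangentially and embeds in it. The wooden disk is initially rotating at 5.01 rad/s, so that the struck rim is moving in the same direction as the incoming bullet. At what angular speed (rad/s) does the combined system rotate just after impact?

|ω_f| ≈ 13.8 rad/s

The axle reaction passes through the axle and exerts no torque about it; angular momentum about the axle is conserved through the impact.
I_p = ½(3.58)(0.246)² = 0.1083 kg·m². Taking the sense of the bullet's angular momentum as positive, L_{bullet} = m v R = (0.00973)(402)(0.246) = 0.9622 kg·m²/s.
L_i = +I_p ω_p + m v R = +(0.1083)(5.01) + 0.9622 = 1.505 kg·m²/s.
After sticking, I_f = I_p + m R² = 0.1083 + (0.00973)(0.246)² = 0.1089 kg·m².
ω_f = L_i / I_f = 1.505 / 0.1089 = 13.82 rad/s.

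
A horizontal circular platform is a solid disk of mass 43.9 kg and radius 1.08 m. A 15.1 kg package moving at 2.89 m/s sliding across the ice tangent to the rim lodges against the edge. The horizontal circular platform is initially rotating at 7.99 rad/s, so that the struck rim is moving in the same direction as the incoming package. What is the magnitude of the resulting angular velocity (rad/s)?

The axle reaction passes through the central axle and exerts no torque about it; angular momentum about the central axle is conserved through the impact.
I_p = ½(43.9)(1.08)² = 25.60 kg·m². Taking the sense of the package's angular momentum as positive, L_{package} = m v R = (15.1)(2.89)(1.08) = 47.13 kg·m²/s.
L_i = +I_p ω_p + m v R = +(25.60)(7.99) + 47.13 = 251.7 kg·m²/s.
After sticking, I_f = I_p + m R² = 25.60 + (15.1)(1.08)² = 43.22 kg·m².
ω_f = L_i / I_f = 251.7 / 43.22 = 5.824 rad/s.

|ω_f| ≈ 5.82 rad/s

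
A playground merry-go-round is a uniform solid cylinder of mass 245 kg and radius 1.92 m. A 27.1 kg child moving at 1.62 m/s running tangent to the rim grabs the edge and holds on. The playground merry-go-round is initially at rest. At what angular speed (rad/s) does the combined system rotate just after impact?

About the axle the impulsive forces during the collision are internal, so angular momentum about that axis is conserved.
I_p = ½(245)(1.92)² = 451.6 kg·m². Taking the sense of the child's angular momentum as positive, L_{child} = m v R = (27.1)(1.62)(1.92) = 84.29 kg·m²/s.
L_i = 0 + 84.29 = 84.29 kg·m²/s.
After sticking, I_f = I_p + m R² = 451.6 + (27.1)(1.92)² = 551.5 kg·m².
ω_f = L_i / I_f = 84.29 / 551.5 = 0.1528 rad/s.

|ω_f| ≈ 0.153 rad/s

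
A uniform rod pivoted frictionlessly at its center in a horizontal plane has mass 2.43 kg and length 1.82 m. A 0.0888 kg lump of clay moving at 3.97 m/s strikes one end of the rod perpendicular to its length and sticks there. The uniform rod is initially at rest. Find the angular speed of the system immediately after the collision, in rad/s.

The axle reaction passes through the pivot and exerts no torque about it; angular momentum about the pivot is conserved through the impact.
I_p = (1/12)(2.43)(1.82)² = 0.6708 kg·m². Taking the sense of the lump of clay's angular momentum as positive, L_{lump} = m v R = (0.0888)(3.97)(1.82/2) = 0.3208 kg·m²/s.
L_i = 0 + 0.3208 = 0.3208 kg·m²/s.
After sticking, I_f = I_p + m R² = 0.6708 + (0.0888)(1.82/2)² = 0.7443 kg·m².
ω_f = L_i / I_f = 0.3208 / 0.7443 = 0.4310 rad/s.

|ω_f| ≈ 0.431 rad/s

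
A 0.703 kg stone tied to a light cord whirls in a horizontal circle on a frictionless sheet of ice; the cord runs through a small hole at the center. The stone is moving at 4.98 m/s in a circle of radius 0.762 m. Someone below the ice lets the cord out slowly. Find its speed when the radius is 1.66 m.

v₂ ≈ 2.29 m/s

Central (radial) force ⇒ zero torque about the center ⇒ m v r is constant.
v₂ = v₁ r₁ / r₂ = (4.98)(0.762) / (1.66) = 2.286 m/s.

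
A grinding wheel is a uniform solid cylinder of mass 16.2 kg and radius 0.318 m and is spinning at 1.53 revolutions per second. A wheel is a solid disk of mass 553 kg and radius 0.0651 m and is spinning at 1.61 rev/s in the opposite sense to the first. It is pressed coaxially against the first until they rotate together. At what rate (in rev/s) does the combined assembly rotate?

|ω_f| ≈ 0.318 rev/s

No external torque acts about the common axis, so total angular momentum is conserved.
Moments of inertia: I_A = ½(16.2)(0.318)² = 0.8191 kg·m²; I_B = ½(553)(0.0651)² = 1.172 kg·m².
Taking A's sense as positive: L = (0.8191)(1.53) − (1.172)(1.61) = -0.6334 kg·m²·rev/s.
Combined I = 0.8191 + 1.172 = 1.991 kg·m².
ω_f = L / I = -0.6334 / 1.991 = -0.3181 rev/s.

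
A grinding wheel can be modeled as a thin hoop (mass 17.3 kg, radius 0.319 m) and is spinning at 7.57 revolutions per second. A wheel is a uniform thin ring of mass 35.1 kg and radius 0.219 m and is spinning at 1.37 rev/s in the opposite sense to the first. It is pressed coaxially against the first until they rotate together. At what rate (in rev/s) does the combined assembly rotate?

No external torque acts about the common axis, so total angular momentum is conserved.
Moments of inertia: I_A = (17.3)(0.319)² = 1.760 kg·m²; I_B = (35.1)(0.219)² = 1.683 kg·m².
Taking A's sense as positive: L = (1.760)(7.57) − (1.683)(1.37) = 11.02 kg·m²·rev/s.
Combined I = 1.760 + 1.683 = 3.444 kg·m².
ω_f = L / I = 11.02 / 3.444 = 3.200 rev/s.

|ω_f| ≈ 3.20 rev/s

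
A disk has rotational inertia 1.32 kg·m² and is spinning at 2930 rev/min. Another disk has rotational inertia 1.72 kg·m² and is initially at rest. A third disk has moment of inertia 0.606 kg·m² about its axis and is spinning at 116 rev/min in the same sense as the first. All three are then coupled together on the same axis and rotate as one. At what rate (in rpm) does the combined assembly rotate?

No external torque acts about the common axis, so total angular momentum is conserved.
Taking A's sense as positive: L = (1.320)(2930) + (0.6060)(116) = 3938 kg·m²·rpm.
Combined I = 1.320 + 1.720 + 0.6060 = 3.646 kg·m².
ω_f = L / I = 3938 / 3.646 = 1080 rpm.

|ω_f| ≈ 1080 rpm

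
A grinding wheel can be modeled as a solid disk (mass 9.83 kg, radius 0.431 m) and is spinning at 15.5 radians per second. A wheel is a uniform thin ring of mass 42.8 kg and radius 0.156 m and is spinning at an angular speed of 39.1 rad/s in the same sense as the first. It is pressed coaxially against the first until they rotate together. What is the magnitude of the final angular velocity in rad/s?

No external torque acts about the common axis, so total angular momentum is conserved.
Moments of inertia: I_A = ½(9.83)(0.431)² = 0.9130 kg·m²; I_B = (42.8)(0.156)² = 1.042 kg·m².
Taking A's sense as positive: L = (0.9130)(15.5) + (1.042)(39.1) = 54.88 kg·m²·rad/s.
Combined I = 0.9130 + 1.042 = 1.955 kg·m².
ω_f = L / I = 54.88 / 1.955 = 28.08 rad/s.

|ω_f| ≈ 28.1 rad/s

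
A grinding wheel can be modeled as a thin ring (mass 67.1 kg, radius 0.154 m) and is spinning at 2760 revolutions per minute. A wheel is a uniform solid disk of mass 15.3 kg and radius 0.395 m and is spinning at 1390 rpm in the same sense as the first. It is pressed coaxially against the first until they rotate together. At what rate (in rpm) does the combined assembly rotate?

|ω_f| ≈ 2170 rpm

The coupling torques are internal; angular momentum about the shared axis is conserved.
Moments of inertia: I_A = (67.1)(0.154)² = 1.591 kg·m²; I_B = ½(15.3)(0.395)² = 1.194 kg·m².
Taking A's sense as positive: L = (1.591)(2760) + (1.194)(1390) = 6051 kg·m²·rpm.
Combined I = 1.591 + 1.194 = 2.785 kg·m².
ω_f = L / I = 6051 / 2.785 = 2173 rpm.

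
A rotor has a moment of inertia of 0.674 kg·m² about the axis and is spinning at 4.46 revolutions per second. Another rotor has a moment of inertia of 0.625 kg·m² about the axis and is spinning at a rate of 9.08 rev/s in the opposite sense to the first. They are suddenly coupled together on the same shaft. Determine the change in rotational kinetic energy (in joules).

No external torque acts about the common axis, so total angular momentum is conserved.
Taking A's sense as positive: L = (0.6740)(4.46) − (0.6250)(9.08) = -2.669 kg·m²·rev/s.
Combined I = 0.6740 + 0.6250 = 1.299 kg·m².
ω_f = L / I = -2.669 / 1.299 = -2.055 rev/s.
KE_i = ½ΣIω² = 1282 J; KE_f = ½(1.299)(12.91)² = 108.2 J.

ΔKE ≈ -1170 J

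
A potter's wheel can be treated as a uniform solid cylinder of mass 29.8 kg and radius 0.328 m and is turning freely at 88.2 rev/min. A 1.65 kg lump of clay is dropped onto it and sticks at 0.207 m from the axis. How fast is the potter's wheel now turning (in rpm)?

ω_f ≈ 84.5 rpm

No external torque acts about the axis; L_before = L_after.
I_p = ½(29.8)(0.328)² = 1.603 kg·m².
Added inertia Σmr² = (1.65)(0.207)² = 0.07070 kg·m²; I_f = 1.603 + 0.07070 = 1.674 kg·m².
ω_f = I_p ω_i / I_f = (1.603)(88.2) / 1.674 = 84.47 rpm.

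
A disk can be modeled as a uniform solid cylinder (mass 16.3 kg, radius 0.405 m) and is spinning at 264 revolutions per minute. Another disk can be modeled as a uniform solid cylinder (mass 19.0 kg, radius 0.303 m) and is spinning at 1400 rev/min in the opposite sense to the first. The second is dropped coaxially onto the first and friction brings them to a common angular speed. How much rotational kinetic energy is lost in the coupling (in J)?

ΔKE lost ≈ 8010 J

No external torque acts about the common axis, so total angular momentum is conserved.
Moments of inertia: I_A = ½(16.3)(0.405)² = 1.337 kg·m²; I_B = ½(19.0)(0.303)² = 0.8722 kg·m².
Taking A's sense as positive: L = (1.337)(264) − (0.8722)(1400) = -868.1 kg·m²·rpm.
Combined I = 1.337 + 0.8722 = 2.209 kg·m².
ω_f = L / I = -868.1 / 2.209 = -393.0 rpm.
KE_i = ½ΣIω² = 9884 J; KE_f = ½(2.209)(41.16)² = 1871 J.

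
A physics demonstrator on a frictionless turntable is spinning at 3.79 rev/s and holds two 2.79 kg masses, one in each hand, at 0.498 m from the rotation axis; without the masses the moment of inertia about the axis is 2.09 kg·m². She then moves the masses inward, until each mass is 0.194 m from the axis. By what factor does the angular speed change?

With no external torque about the axis, L is conserved: I₁ω₁ = I₂ω₂.
I₁ = 2.09 + 2(2.79)(0.498)² = 3.474 kg·m²; I₂ = 2.09 + 2(2.79)(0.194)² = 2.300 kg·m².
ω₂/ω₁ = I₁/I₂ = 3.474 / 2.300 = 1.510.

ω₂/ω₁ ≈ 1.51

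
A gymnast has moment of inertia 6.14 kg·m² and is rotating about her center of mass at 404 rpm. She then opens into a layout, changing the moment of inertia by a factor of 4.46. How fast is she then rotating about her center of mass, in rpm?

ω₂ ≈ 90.6 rpm

With no external torque about the axis, L is conserved: I₁ω₁ = I₂ω₂.
I₂ = 4.46 × 6.14 = 27.38 kg·m².
ω₂ = I₁ω₁ / I₂ = (6.140)(404 rpm) / (27.38) = 90.58 rpm.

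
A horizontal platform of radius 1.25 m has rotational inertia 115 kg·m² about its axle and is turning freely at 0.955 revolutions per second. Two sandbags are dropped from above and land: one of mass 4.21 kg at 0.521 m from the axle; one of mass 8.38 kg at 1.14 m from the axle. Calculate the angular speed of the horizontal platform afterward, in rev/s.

ω_f ≈ 0.865 rev/s

No external torque acts about the axle; L_before = L_after.
Added inertia Σmr² = (4.21)(0.521)² + (8.38)(1.14)² = 12.03 kg·m²; I_f = 115.0 + 12.03 = 127.0 kg·m².
ω_f = I_p ω_i / I_f = (115.0)(0.955) / 127.0 = 0.8645 rev/s.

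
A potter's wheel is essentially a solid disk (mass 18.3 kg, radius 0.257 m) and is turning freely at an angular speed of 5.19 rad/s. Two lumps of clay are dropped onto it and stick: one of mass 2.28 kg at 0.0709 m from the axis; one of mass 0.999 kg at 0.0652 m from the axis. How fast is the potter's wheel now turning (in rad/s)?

The added mass arrives with no angular momentum about the axis, and any external torque about the axis is negligible, so the system's angular momentum is conserved.
I_p = ½(18.3)(0.257)² = 0.6043 kg·m².
Added inertia Σmr² = (2.28)(0.0709)² + (0.999)(0.0652)² = 0.01571 kg·m²; I_f = 0.6043 + 0.01571 = 0.6201 kg·m².
ω_f = I_p ω_i / I_f = (0.6043)(5.19) / 0.6201 = 5.059 rad/s.

ω_f ≈ 5.06 rad/s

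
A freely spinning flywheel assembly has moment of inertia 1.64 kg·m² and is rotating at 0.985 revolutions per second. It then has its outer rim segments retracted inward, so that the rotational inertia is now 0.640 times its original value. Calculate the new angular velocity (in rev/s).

ω₂ ≈ 1.54 rev/s

No external torque acts about the spin axis, so angular momentum is conserved.
I₂ = 0.640 × 1.64 = 1.050 kg·m².
ω₂ = I₁ω₁ / I₂ = (1.640)(0.985 rev/s) / (1.050) = 1.539 rev/s.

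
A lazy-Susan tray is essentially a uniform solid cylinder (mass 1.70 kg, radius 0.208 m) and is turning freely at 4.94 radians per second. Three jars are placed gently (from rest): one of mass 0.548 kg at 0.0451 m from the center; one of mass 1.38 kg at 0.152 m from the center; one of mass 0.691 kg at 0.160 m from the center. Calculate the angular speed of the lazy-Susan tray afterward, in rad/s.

ω_f ≈ 2.08 rad/s

The added mass arrives with no angular momentum about the center, and any external torque about the center is negligible, so the system's angular momentum is conserved.
I_p = ½(1.70)(0.208)² = 0.03677 kg·m².
Added inertia Σmr² = (0.548)(0.0451)² + (1.38)(0.152)² + (0.691)(0.160)² = 0.05069 kg·m²; I_f = 0.03677 + 0.05069 = 0.08746 kg·m².
ω_f = I_p ω_i / I_f = (0.03677)(4.94) / 0.08746 = 2.077 rad/s.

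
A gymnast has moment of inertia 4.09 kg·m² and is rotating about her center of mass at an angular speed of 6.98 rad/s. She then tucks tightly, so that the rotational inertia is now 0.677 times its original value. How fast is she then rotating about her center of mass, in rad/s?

No external torque acts about the spin axis, so angular momentum is conserved.
I₂ = 0.677 × 4.09 = 2.769 kg·m².
ω₂ = I₁ω₁ / I₂ = (4.090)(6.98 rad/s) / (2.769) = 10.31 rad/s.

ω₂ ≈ 10.3 rad/s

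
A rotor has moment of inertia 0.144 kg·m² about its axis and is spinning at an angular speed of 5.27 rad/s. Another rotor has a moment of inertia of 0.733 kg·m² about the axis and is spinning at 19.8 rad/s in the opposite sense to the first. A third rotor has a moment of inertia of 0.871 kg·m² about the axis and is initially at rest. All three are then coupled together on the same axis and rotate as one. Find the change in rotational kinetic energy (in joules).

ΔKE ≈ -91.6 J

No external torque acts about the common axis, so total angular momentum is conserved.
Taking A's sense as positive: L = (0.1440)(5.27) − (0.7330)(19.8) = -13.75 kg·m²·rad/s.
Combined I = 0.1440 + 0.7330 + 0.8710 = 1.748 kg·m².
ω_f = L / I = -13.75 / 1.748 = -7.869 rad/s.
KE_i = ½ΣIω² = 145.7 J; KE_f = ½(1.748)(7.869)² = 54.12 J.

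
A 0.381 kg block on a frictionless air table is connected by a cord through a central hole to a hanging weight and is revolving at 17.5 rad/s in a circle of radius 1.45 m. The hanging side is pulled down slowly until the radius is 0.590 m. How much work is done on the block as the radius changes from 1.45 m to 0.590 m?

No torque about the axis ⇒ m r₁² ω₁ = m r₂² ω₂.
ω₂ = ω₁ (r₁/r₂)² = (17.5)(1.45/0.590)² = 105.7 rad/s.
W = ΔKE = ½m(v₂² − v₁²) = 618.2 J.

W ≈ 618 J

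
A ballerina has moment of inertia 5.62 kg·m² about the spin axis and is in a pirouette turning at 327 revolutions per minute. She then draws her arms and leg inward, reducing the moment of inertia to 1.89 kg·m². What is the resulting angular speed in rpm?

ω₂ ≈ 972 rpm

No external torque acts about the spin axis, so angular momentum is conserved.
ω₂ = I₁ω₁ / I₂ = (5.620)(327 rpm) / (1.890) = 972.3 rpm.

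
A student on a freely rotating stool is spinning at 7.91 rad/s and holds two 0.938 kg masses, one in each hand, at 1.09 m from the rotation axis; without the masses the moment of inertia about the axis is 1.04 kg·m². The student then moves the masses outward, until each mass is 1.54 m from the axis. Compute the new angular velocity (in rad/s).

ω₂ ≈ 4.71 rad/s

No external torque acts about the spin axis, so angular momentum is conserved.
I₁ = 1.04 + 2(0.938)(1.09)² = 3.269 kg·m²; I₂ = 1.04 + 2(0.938)(1.54)² = 5.489 kg·m².
ω₂ = I₁ω₁ / I₂ = (3.269)(7.91 rad/s) / (5.489) = 4.711 rad/s.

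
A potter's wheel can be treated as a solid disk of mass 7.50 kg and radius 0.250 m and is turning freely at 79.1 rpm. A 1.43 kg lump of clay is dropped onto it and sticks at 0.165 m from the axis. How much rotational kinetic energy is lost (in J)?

No external torque acts about the axis; L_before = L_after.
I_p = ½(7.50)(0.250)² = 0.2344 kg·m².
Added inertia Σmr² = (1.43)(0.165)² = 0.03893 kg·m²; I_f = 0.2344 + 0.03893 = 0.2733 kg·m².
ω_f = I_p ω_i / I_f = (0.2344)(79.1) / 0.2733 = 67.83 rpm.
KE_i = ½(0.2344)(8.283 rad/s)² = 8.041 J; KE_f = ½(0.2733)(7.103)² = 6.895 J.

energy lost ≈ 1.15 J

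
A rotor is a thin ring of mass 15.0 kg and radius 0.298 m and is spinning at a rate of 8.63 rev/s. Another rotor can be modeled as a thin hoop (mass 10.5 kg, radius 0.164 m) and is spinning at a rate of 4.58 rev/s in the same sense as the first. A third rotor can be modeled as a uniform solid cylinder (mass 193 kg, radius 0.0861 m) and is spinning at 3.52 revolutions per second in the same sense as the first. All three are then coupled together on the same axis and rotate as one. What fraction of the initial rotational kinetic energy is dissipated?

fraction ≈ 0.118

The coupling torques are internal; angular momentum about the shared axis is conserved.
Moments of inertia: I_A = (15.0)(0.298)² = 1.332 kg·m²; I_B = (10.5)(0.164)² = 0.2824 kg·m²; I_C = ½(193)(0.0861)² = 0.7154 kg·m².
Taking A's sense as positive: L = (1.332)(8.63) + (0.2824)(4.58) + (0.7154)(3.52) = 15.31 kg·m²·rev/s.
Combined I = 1.332 + 0.2824 + 0.7154 = 2.330 kg·m².
ω_f = L / I = 15.31 / 2.330 = 6.570 rev/s.
KE_i = ½ΣIω² = 2250 J; KE_f = ½(2.330)(41.28)² = 1985 J.
Fraction dissipated = (KE_i − KE_f)/KE_i = 0.1178.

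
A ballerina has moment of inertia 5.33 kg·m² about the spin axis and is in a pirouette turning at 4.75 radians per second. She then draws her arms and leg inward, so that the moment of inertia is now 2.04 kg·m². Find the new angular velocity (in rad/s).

No external torque acts about the spin axis, so angular momentum is conserved.
ω₂ = I₁ω₁ / I₂ = (5.330)(4.75 rad/s) / (2.040) = 12.41 rad/s.

ω₂ ≈ 12.4 rad/s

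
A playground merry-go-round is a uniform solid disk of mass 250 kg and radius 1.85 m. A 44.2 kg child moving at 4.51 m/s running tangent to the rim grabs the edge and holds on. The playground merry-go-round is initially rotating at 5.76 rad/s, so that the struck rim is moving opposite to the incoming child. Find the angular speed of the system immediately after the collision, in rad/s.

|ω_f| ≈ 3.62 rad/s

About the axle the impulsive forces during the collision are internal, so angular momentum about that axis is conserved.
I_p = ½(250)(1.85)² = 427.8 kg·m². Taking the sense of the child's angular momentum as positive, L_{child} = m v R = (44.2)(4.51)(1.85) = 368.8 kg·m²/s.
L_i = −I_p ω_p + m v R = −(427.8)(5.76) + 368.8 = -2095 kg·m²/s.
After sticking, I_f = I_p + m R² = 427.8 + (44.2)(1.85)² = 579.1 kg·m².
ω_f = L_i / I_f = -2095 / 579.1 = -3.618 rad/s.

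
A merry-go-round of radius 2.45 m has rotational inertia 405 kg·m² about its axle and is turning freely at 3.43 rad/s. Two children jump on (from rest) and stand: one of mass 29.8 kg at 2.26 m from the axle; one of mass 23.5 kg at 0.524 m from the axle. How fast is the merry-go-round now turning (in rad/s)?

ω_f ≈ 2.46 rad/s

The added mass arrives with no angular momentum about the axle, and any external torque about the axle is negligible, so the system's angular momentum is conserved.
Added inertia Σmr² = (29.8)(2.26)² + (23.5)(0.524)² = 158.7 kg·m²; I_f = 405.0 + 158.7 = 563.7 kg·m².
ω_f = I_p ω_i / I_f = (405.0)(3.43) / 563.7 = 2.465 rad/s.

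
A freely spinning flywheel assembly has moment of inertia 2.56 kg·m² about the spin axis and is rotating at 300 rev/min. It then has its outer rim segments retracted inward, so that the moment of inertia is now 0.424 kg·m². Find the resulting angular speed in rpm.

Angular momentum about the spin axis is conserved since the torque about it is zero.
ω₂ = I₁ω₁ / I₂ = (2.560)(300 rpm) / (0.4240) = 1811 rpm.

ω₂ ≈ 1810 rpm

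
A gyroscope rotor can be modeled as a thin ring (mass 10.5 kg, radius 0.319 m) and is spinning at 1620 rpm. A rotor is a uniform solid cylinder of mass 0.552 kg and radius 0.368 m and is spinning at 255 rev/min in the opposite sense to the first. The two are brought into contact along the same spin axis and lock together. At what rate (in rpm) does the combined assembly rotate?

No external torque acts about the common axis, so total angular momentum is conserved.
Moments of inertia: I_A = (10.5)(0.319)² = 1.068 kg·m²; I_B = ½(0.552)(0.368)² = 0.03738 kg·m².
Taking A's sense as positive: L = (1.068)(1620) − (0.03738)(255) = 1721 kg·m²·rpm.
Combined I = 1.068 + 0.03738 = 1.106 kg·m².
ω_f = L / I = 1721 / 1.106 = 1557 rpm.

|ω_f| ≈ 1560 rpm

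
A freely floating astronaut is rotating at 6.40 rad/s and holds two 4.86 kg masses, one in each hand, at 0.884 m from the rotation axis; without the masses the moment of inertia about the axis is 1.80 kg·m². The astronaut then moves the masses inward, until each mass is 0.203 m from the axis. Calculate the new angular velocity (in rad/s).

No external torque acts about the spin axis, so angular momentum is conserved.
I₁ = 1.80 + 2(4.86)(0.884)² = 9.396 kg·m²; I₂ = 1.80 + 2(4.86)(0.203)² = 2.201 kg·m².
ω₂ = I₁ω₁ / I₂ = (9.396)(6.40 rad/s) / (2.201) = 27.33 rad/s.

ω₂ ≈ 27.3 rad/s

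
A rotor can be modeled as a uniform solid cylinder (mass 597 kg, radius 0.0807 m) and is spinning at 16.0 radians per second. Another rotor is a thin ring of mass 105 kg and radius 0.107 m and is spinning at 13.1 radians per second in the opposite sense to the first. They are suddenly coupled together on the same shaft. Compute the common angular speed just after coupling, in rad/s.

No external torque acts about the common axis, so total angular momentum is conserved.
Moments of inertia: I_A = ½(597)(0.0807)² = 1.944 kg·m²; I_B = (105)(0.107)² = 1.202 kg·m².
Taking A's sense as positive: L = (1.944)(16.0) − (1.202)(13.1) = 15.36 kg·m²·rad/s.
Combined I = 1.944 + 1.202 = 3.146 kg·m².
ω_f = L / I = 15.36 / 3.146 = 4.881 rad/s.

|ω_f| ≈ 4.88 rad/s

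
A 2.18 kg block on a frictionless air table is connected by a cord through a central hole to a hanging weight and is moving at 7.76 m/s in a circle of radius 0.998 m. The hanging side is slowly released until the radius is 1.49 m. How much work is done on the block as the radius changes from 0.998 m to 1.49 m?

W ≈ -36.2 J

The only horizontal force on the mass is along the cord (radial), so it exerts no torque about the hole and angular momentum m v r is conserved.
v₂ = v₁ r₁ / r₂ = (7.76)(0.998) / (1.49) = 5.198 m/s.
W = ΔKE = ½m(v₂² − v₁²) = -36.19 J.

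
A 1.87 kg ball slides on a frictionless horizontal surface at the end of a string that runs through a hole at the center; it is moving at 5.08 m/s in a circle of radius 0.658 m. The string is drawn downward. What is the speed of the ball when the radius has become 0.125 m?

v₂ ≈ 26.7 m/s

Central (radial) force ⇒ zero torque about the center ⇒ m v r is constant.
v₂ = v₁ r₁ / r₂ = (5.08)(0.658) / (0.125) = 26.74 m/s.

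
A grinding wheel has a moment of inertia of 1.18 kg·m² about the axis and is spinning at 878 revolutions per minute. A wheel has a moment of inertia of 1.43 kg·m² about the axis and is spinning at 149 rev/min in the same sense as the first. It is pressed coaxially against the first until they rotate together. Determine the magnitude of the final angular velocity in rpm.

|ω_f| ≈ 479 rpm

No external torque acts about the common axis, so total angular momentum is conserved.
Taking A's sense as positive: L = (1.180)(878) + (1.430)(149) = 1249 kg·m²·rpm.
Combined I = 1.180 + 1.430 = 2.610 kg·m².
ω_f = L / I = 1249 / 2.610 = 478.6 rpm.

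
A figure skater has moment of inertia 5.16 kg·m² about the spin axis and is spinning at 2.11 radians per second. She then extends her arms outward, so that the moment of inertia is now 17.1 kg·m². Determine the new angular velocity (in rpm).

ω₂ ≈ 6.08 rpm

Angular momentum about the spin axis is conserved since the torque about it is zero.
ω₂ = I₁ω₁ / I₂ = (5.160)(2.11 rad/s) / (17.10) = 0.6367 rad/s = 6.080 rpm.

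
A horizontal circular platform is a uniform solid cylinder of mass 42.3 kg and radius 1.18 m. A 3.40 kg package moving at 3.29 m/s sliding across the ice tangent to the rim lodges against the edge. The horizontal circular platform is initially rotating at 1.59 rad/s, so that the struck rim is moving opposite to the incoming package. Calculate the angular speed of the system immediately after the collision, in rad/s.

|ω_f| ≈ 0.984 rad/s

The axle reaction passes through the central axle and exerts no torque about it; angular momentum about the central axle is conserved through the impact.
I_p = ½(42.3)(1.18)² = 29.45 kg·m². Taking the sense of the package's angular momentum as positive, L_{package} = m v R = (3.40)(3.29)(1.18) = 13.20 kg·m²/s.
L_i = −I_p ω_p + m v R = −(29.45)(1.59) + 13.20 = -33.62 kg·m²/s.
After sticking, I_f = I_p + m R² = 29.45 + (3.40)(1.18)² = 34.18 kg·m².
ω_f = L_i / I_f = -33.62 / 34.18 = -0.9837 rad/s.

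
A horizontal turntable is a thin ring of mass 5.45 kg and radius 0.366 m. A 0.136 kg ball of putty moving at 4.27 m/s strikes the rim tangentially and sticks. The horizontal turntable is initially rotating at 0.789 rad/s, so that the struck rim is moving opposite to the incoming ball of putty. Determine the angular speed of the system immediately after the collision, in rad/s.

About the axle the impulsive forces during the collision are internal, so angular momentum about that axis is conserved.
I_p = (5.45)(0.366)² = 0.7301 kg·m². Taking the sense of the ball of putty's angular momentum as positive, L_{ball} = m v R = (0.136)(4.27)(0.366) = 0.2125 kg·m²/s.
L_i = −I_p ω_p + m v R = −(0.7301)(0.789) + 0.2125 = -0.3635 kg·m²/s.
After sticking, I_f = I_p + m R² = 0.7301 + (0.136)(0.366)² = 0.7483 kg·m².
ω_f = L_i / I_f = -0.3635 / 0.7483 = -0.4857 rad/s.

|ω_f| ≈ 0.486 rad/s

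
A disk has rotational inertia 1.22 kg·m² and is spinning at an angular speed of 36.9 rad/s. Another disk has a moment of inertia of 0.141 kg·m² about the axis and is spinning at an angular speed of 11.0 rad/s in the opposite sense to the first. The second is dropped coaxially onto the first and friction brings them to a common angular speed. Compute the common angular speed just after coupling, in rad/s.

The coupling torques are internal; angular momentum about the shared axis is conserved.
Taking A's sense as positive: L = (1.220)(36.9) − (0.1410)(11.0) = 43.47 kg·m²·rad/s.
Combined I = 1.220 + 0.1410 = 1.361 kg·m².
ω_f = L / I = 43.47 / 1.361 = 31.94 rad/s.

|ω_f| ≈ 31.9 rad/s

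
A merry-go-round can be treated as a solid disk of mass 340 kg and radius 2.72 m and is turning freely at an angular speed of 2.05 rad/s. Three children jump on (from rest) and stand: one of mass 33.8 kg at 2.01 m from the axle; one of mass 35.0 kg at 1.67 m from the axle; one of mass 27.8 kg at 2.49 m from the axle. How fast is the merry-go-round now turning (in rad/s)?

ω_f ≈ 1.55 rad/s

No external torque acts about the axle; L_before = L_after.
I_p = ½(340)(2.72)² = 1258 kg·m².
Added inertia Σmr² = (33.8)(2.01)² + (35.0)(1.67)² + (27.8)(2.49)² = 406.5 kg·m²; I_f = 1258 + 406.5 = 1664 kg·m².
ω_f = I_p ω_i / I_f = (1258)(2.05) / 1664 = 1.549 rad/s.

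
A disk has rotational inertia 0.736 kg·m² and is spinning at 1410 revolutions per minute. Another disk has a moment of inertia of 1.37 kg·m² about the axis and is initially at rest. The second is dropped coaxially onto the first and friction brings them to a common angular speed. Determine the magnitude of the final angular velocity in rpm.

The coupling torques are internal; angular momentum about the shared axis is conserved.
Taking A's sense as positive: L = (0.7360)(1410) = 1038 kg·m²·rpm.
Combined I = 0.7360 + 1.370 = 2.106 kg·m².
ω_f = L / I = 1038 / 2.106 = 492.8 rpm.

|ω_f| ≈ 493 rpm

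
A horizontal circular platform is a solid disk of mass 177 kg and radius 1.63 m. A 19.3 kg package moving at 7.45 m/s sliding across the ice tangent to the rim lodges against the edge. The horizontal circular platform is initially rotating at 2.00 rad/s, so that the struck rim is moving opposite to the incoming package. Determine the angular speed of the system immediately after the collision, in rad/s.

About the central axle the impulsive forces during the collision are internal, so angular momentum about that axis is conserved.
I_p = ½(177)(1.63)² = 235.1 kg·m². Taking the sense of the package's angular momentum as positive, L_{package} = m v R = (19.3)(7.45)(1.63) = 234.4 kg·m²/s.
L_i = −I_p ω_p + m v R = −(235.1)(2.00) + 234.4 = -235.9 kg·m²/s.
After sticking, I_f = I_p + m R² = 235.1 + (19.3)(1.63)² = 286.4 kg·m².
ω_f = L_i / I_f = -235.9 / 286.4 = -0.8236 rad/s.

|ω_f| ≈ 0.824 rad/s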